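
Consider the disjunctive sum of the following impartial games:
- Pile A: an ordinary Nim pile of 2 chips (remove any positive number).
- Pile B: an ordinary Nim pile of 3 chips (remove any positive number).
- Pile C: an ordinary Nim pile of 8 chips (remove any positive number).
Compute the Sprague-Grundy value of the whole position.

Pile A is a plain Nim pile of size 2, so its Grundy value is 2.
Pile B is a plain Nim pile of size 3, so its Grundy value is 3.
Pile C is a plain Nim pile of size 8, so its Grundy value is 8.
The value of a disjunctive sum is the nim-sum of the parts.
Combined value = 2 XOR 3 XOR 8 = 9.

9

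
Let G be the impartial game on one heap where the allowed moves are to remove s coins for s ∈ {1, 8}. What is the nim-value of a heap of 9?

Compute g(0), g(1), … for moves {1, 8}:
g(0) = mex{} = 0
g(1) = mex{0} = 1
g(2) = mex{1} = 0
g(3) = mex{0} = 1
g(4) = mex{1} = 0
g(5) = mex{0} = 1
g(6) = mex{1} = 0
g(7) = mex{0} = 1
g(8) = mex{0,1} = 2
g(9) = mex{1,2} = 0
So g(9) = 0.

0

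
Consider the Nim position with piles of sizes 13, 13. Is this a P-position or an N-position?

P-position

Compute the nim-sum pairwise:
13 XOR 13 = 0
The nim-sum is 0, so this is a P-position: the player to move is in a losing position under optimal play.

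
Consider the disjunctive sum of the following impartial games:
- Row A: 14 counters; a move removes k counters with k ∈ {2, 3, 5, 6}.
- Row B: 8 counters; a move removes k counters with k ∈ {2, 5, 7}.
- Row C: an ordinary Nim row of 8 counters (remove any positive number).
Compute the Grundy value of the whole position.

9

For row A, compute g(0), g(1), … with moves {2, 3, 5, 6}:
g(0) = mex{} = 0
g(1) = mex{} = 0
g(2) = mex{0} = 1
g(3) = mex{0} = 1
g(4) = mex{0,1} = 2
g(5) = mex{0,1} = 2
g(6) = mex{0,1,2} = 3
g(7) = mex{0,1,2} = 3
g(8) = mex{1,2,3} = 0
g(9) = mex{1,2,3} = 0
g(10) = mex{0,2,3} = 1
g(11) = mex{0,2,3} = 1
g(12) = mex{0,1,3} = 2
g(13) = mex{0,1,3} = 2
g(14) = mex{0,1,2} = 3
So g(14) = 3.
Build the Grundy sequence for row B with g(k) = mex{g(k−s) : s ∈ {2, 5, 7}, s ≤ k}:
k:     0  1  2  3  4  5  6  7  8
g(k):  0  0  1  1  0  2  1  3  2
So g(8) = 2.
Row C is a plain Nim row of size 8, so its Grundy value is 8.
By the Sprague-Grundy theorem, the Grundy value of a sum of independent games is the XOR of the component values.
Combined value = 3 ⊕ 2 ⊕ 8 = 9.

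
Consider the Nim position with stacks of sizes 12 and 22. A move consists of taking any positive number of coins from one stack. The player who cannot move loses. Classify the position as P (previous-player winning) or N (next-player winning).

Nim-sum: 12 XOR 22 = 26.
The nim-sum is 26 ≠ 0, so this is an N-position: the player to move can win.

N-position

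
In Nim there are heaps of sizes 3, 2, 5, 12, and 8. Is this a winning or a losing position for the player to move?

Losing position

Nim-sum: 3 ⊕ 2 ⊕ 5 ⊕ 12 ⊕ 8 = 0.
The nim-sum is 0, so this is a P-position: the player to move is in a losing position under optimal play.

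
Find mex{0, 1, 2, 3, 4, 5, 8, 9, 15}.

6

The values 0, 1, 2, 3, 4, 5 are all present; 6 is the first non-negative integer missing from the set.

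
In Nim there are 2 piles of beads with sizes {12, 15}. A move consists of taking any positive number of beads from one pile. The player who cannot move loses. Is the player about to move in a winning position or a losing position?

Write each in binary and XOR column by column:
  1100  (12)
  1111  (15)
  ----
  0011  (3)
The nim-sum is 3 ≠ 0, so this is an N-position: the player to move can win.

Winning position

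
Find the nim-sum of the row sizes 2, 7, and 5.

0

Nim-sum: 2 XOR 7 XOR 5 = 0.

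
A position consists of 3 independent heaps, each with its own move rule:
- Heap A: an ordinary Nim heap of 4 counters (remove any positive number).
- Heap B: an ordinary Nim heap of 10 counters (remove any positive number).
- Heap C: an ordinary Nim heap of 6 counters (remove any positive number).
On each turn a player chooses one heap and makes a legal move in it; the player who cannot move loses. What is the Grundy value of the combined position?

8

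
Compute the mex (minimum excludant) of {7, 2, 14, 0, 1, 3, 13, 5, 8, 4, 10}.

The values 0, 1, 2, 3, 4, 5 are all present; 6 is the first non-negative integer missing from the set.

6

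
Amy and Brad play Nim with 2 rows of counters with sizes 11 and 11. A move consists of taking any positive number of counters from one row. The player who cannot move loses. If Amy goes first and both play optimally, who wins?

Brad wins

Write each in binary and XOR column by column:
  1011  (11)
  1011  (11)
  ----
  0000  (0)
The nim-sum is 0, so this is a P-position: the player to move is in a losing position under optimal play; Amy is about to move from it and so loses — Brad wins.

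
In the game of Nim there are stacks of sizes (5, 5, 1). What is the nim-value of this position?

1

Nim-sum: 5 ⊕ 5 ⊕ 1 = 1.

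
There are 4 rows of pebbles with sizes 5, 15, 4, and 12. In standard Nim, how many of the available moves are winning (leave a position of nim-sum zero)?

Compute the nim-sum pairwise:
5 XOR 15 = 10
10 XOR 4 = 14
14 XOR 12 = 2
The overall nim-sum is X = 2. A row of size p has a winning move iff p XOR X < p (reduce it to p XOR X).
  5: 5 XOR 2 = 7 ≥ 5 — no move.
  15: 15 XOR 2 = 13 < 15 — winning move (to 13).
  4: 4 XOR 2 = 6 ≥ 4 — no move.
  12: 12 XOR 2 = 14 ≥ 12 — no move.
That gives 1 winning move.

1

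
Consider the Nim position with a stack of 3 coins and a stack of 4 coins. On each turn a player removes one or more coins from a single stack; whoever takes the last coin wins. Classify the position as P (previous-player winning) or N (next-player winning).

N-position

In binary:
  011  (3)
  100  (4)
  ---
  111  (7)
The nim-sum is 7 ≠ 0, so this is an N-position: the player to move can win.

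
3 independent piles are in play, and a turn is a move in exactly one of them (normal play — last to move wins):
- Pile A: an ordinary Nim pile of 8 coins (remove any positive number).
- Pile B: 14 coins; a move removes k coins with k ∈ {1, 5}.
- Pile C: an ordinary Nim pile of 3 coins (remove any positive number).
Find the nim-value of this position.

Pile A is a plain Nim pile of size 8, so its Grundy value is 8.
For pile B, compute g(0), g(1), … with moves {1, 5}:
k:     0  1  2  3  4  5  6  7  8  9 10 11 12 13 14
g(k):  0  1  0  1  0  1  0  1  0  1  0  1  0  1  0
So g(14) = 0.
Pile C is a plain Nim pile of size 3, so its Grundy value is 3.
By the Sprague-Grundy theorem, the Grundy value of a sum of independent games is the XOR of the component values.
Combined value = 8 ⊕ 0 ⊕ 3 = 11.

11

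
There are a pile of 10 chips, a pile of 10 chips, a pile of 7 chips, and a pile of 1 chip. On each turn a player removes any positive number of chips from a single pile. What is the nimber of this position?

Compute the nim-sum pairwise:
10 XOR 10 = 0
0 XOR 7 = 7
7 XOR 1 = 6

6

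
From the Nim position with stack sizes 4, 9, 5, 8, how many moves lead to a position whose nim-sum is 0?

In binary:
  0100  (4)
  1001  (9)
  0101  (5)
  1000  (8)
  ----
  0000  (0)
The nim-sum is already 0, so every move leaves a nonzero nim-sum — there are no winning moves.

0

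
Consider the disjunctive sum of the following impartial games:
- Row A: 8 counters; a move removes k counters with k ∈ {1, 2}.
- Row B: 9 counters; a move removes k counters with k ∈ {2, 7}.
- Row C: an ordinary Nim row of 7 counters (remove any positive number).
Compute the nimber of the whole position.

5

For row A, compute g(0), g(1), … with moves {1, 2}:
k:     0  1  2  3  4  5  6  7  8
g(k):  0  1  2  0  1  2  0  1  2
So g(8) = 2.
For row B, compute g(0), g(1), … with moves {2, 7}:
g(0) = mex{} = 0
g(1) = mex{} = 0
g(2) = mex{0} = 1
g(3) = mex{0} = 1
g(4) = mex{1} = 0
g(5) = mex{1} = 0
g(6) = mex{0} = 1
g(7) = mex{0} = 1
g(8) = mex{0,1} = 2
g(9) = mex{1} = 0
So g(9) = 0.
Row C is a plain Nim row of size 7, so its Grundy value is 7.
The value of a disjunctive sum is the nim-sum of the parts.
Combined value = 2 XOR 0 XOR 7 = 5.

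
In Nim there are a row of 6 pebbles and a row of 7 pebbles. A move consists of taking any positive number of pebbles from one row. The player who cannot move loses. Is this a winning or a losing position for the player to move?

Winning position

Nim-sum: 6 ⊕ 7 = 1.
The nim-sum is 1 ≠ 0, so this is an N-position: the player to move can win.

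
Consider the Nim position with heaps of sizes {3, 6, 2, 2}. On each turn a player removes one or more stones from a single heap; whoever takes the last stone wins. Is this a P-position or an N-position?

Compute the nim-sum pairwise:
3 XOR 6 = 5
5 XOR 2 = 7
7 XOR 2 = 5
The nim-sum is 5 ≠ 0, so this is an N-position: the player to move can win.

N-position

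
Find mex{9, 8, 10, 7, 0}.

1

0 is in the set but 1 is not, so the mex is 1.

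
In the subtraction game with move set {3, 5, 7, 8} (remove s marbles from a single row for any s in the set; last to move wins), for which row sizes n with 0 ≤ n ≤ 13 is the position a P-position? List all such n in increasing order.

0, 1, 2, 11, 12, 13

Compute g(0), g(1), … for moves {3, 5, 7, 8}:
k:     0  1  2  3  4  5  6  7  8  9 10 11 12 13
g(k):  0  0  0  1  1  1  2  2  2  3  3  0  0  0
The P-positions (g = 0) in 0..13 are 0, 1, 2, 11, 12, 13.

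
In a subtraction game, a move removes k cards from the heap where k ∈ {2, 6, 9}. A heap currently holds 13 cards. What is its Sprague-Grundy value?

Compute g(0), g(1), … for moves {2, 6, 9}:
k:     0  1  2  3  4  5  6  7  8  9 10 11 12 13
g(k):  0  0  1  1  0  0  1  1  0  2  1  3  0  2
So g(13) = 2.

2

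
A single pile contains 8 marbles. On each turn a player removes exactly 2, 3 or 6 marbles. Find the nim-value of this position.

Compute g(0), g(1), … for moves {2, 3, 6}:
g(0) = mex{} = 0
g(1) = mex{} = 0
g(2) = mex{0} = 1
g(3) = mex{0} = 1
g(4) = mex{0,1} = 2
g(5) = mex{1} = 0
g(6) = mex{0,1,2} = 3
g(7) = mex{0,2} = 1
g(8) = mex{0,1,3} = 2
So g(8) = 2.

2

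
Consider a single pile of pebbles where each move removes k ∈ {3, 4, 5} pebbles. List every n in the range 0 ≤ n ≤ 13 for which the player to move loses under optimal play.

Build the Grundy sequence with g(k) = mex{g(k−s) : s ∈ {3, 4, 5}, s ≤ k}:
k:     0  1  2  3  4  5  6  7  8  9 10 11 12 13
g(k):  0  0  0  1  1  1  2  2  0  0  0  1  1  1
The P-positions (g = 0) in 0..13 are 0, 1, 2, 8, 9, 10.

0, 1, 2, 8, 9, 10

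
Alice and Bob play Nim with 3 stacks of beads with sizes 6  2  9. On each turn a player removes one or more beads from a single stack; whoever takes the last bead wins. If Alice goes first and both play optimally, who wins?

Alice wins

Nim-sum: 6 ⊕ 2 ⊕ 9 = 13.
The nim-sum is 13 ≠ 0, so this is an N-position: the player to move can win; Alice has a winning move.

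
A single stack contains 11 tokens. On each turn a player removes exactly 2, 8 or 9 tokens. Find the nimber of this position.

Build the Grundy sequence with g(k) = mex{g(k−s) : s ∈ {2, 8, 9}, s ≤ k}:
k:     0  1  2  3  4  5  6  7  8  9 10 11
g(k):  0  0  1  1  0  0  1  1  2  2  3  0
So g(11) = 0.

0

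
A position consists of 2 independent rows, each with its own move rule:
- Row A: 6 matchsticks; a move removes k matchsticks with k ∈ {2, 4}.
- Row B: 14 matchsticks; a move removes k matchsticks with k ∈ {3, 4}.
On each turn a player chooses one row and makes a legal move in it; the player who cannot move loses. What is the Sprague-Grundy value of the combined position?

0

Grundy values for row A (subtraction set {2, 4}):
k:     0  1  2  3  4  5  6
g(k):  0  0  1  1  2  2  0
So g(6) = 0.
Grundy values for row B (subtraction set {3, 4}):
g(0) = mex{} = 0
g(1) = mex{} = 0
g(2) = mex{} = 0
g(3) = mex{0} = 1
g(4) = mex{0} = 1
g(5) = mex{0} = 1
g(6) = mex{0,1} = 2
g(7) = mex{1} = 0
g(8) = mex{1} = 0
g(9) = mex{1,2} = 0
g(10) = mex{0,2} = 1
g(11) = mex{0} = 1
g(12) = mex{0} = 1
g(13) = mex{0,1} = 2
g(14) = mex{1} = 0
So g(14) = 0.
The value of a disjunctive sum is the nim-sum of the parts.
Combined value = 0 ⊕ 0 = 0.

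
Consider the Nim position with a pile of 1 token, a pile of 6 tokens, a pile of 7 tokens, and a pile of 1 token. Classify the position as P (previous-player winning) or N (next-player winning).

Nim-sum: 1 ⊕ 6 ⊕ 7 ⊕ 1 = 1.
The nim-sum is 1 ≠ 0, so this is an N-position: the player to move can win.

N-position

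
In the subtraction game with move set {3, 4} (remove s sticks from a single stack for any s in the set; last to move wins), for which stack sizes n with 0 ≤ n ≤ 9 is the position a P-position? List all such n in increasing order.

0, 1, 2, 7, 8, 9

Grundy values for subtraction set {3, 4}:
k:     0  1  2  3  4  5  6  7  8  9
g(k):  0  0  0  1  1  1  2  0  0  0
The P-positions (g = 0) in 0..9 are 0, 1, 2, 7, 8, 9.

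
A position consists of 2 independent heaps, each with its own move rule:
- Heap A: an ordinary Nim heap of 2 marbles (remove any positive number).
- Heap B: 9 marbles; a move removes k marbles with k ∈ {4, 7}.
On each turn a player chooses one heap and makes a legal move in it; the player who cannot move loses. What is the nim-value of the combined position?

Heap A is a plain Nim heap of size 2, so its Grundy value is 2.
Grundy values for heap B (subtraction set {4, 7}):
g(0) = mex{} = 0
g(1) = mex{} = 0
g(2) = mex{} = 0
g(3) = mex{} = 0
g(4) = mex{0} = 1
g(5) = mex{0} = 1
g(6) = mex{0} = 1
g(7) = mex{0} = 1
g(8) = mex{0,1} = 2
g(9) = mex{0,1} = 2
So g(9) = 2.
By the Sprague-Grundy theorem, the Grundy value of a sum of independent games is the XOR of the component values.
Combined value = 2 ⊕ 2 = 0.

0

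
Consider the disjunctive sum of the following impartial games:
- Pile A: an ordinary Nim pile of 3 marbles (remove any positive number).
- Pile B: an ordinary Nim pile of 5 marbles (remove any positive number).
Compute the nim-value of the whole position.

6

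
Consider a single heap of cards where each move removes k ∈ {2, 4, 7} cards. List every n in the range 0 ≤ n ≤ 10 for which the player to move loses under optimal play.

0, 1, 6, 9

Compute g(0), g(1), … for moves {2, 4, 7}:
k:     0  1  2  3  4  5  6  7  8  9 10
g(k):  0  0  1  1  2  2  0  3  1  0  2
The P-positions (g = 0) in 0..10 are 0, 1, 6, 9.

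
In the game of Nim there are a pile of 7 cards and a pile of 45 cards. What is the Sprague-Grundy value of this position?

Nim-sum: 7 ^ 45 = 42.

42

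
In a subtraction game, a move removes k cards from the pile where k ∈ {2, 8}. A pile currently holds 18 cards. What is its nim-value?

2

Build the Grundy sequence with g(k) = mex{g(k−s) : s ∈ {2, 8}, s ≤ k}:
k:     0  1  2  3  4  5  6  7  8  9 10 11 12 13 14 15 16 17 18
g(k):  0  0  1  1  0  0  1  1  2  2  0  0  1  1  0  0  1  1  2
So g(18) = 2.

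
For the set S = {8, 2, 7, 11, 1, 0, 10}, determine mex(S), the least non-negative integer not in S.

The values 0, 1, 2 are all present; 3 is the first non-negative integer missing from the set.

3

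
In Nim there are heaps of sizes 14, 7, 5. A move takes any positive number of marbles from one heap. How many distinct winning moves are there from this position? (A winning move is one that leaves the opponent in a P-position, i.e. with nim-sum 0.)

1

Nim-sum: 14 XOR 7 XOR 5 = 12.
The overall nim-sum is X = 12. A heap of size p has a winning move iff p XOR X < p (reduce it to p XOR X).
  14: 14 XOR 12 = 2 < 14 — winning move (to 2).
  7: 7 XOR 12 = 11 ≥ 7 — no move.
  5: 5 XOR 12 = 9 ≥ 5 — no move.
That gives 1 winning move.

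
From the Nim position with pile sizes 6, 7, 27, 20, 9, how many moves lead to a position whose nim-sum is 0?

Write each in binary and XOR column by column:
  00110  (6)
  00111  (7)
  11011  (27)
  10100  (20)
  01001  (9)
  -----
  00111  (7)
The overall nim-sum is X = 7. A pile of size p has a winning move iff p XOR X < p (reduce it to p XOR X).
  6: 6 XOR 7 = 1 < 6 — winning move (to 1).
  7: 7 XOR 7 = 0 < 7 — winning move (to 0).
  27: 27 XOR 7 = 28 ≥ 27 — no move.
  20: 20 XOR 7 = 19 < 20 — winning move (to 19).
  9: 9 XOR 7 = 14 ≥ 9 — no move.
That gives 3 winning moves.

3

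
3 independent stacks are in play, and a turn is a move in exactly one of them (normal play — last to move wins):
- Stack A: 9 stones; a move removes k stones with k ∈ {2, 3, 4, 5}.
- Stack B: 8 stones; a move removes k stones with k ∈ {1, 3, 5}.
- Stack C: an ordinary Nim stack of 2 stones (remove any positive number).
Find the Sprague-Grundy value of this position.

For stack A, compute g(0), g(1), … with moves {2, 3, 4, 5}:
g(0) = mex{} = 0
g(1) = mex{} = 0
g(2) = mex{0} = 1
g(3) = mex{0} = 1
g(4) = mex{0,1} = 2
g(5) = mex{0,1} = 2
g(6) = mex{0,1,2} = 3
g(7) = mex{1,2} = 0
g(8) = mex{1,2,3} = 0
g(9) = mex{0,2,3} = 1
So g(9) = 1.
Build the Grundy sequence for stack B with g(k) = mex{g(k−s) : s ∈ {1, 3, 5}, s ≤ k}:
g(0) = mex{} = 0
g(1) = mex{0} = 1
g(2) = mex{1} = 0
g(3) = mex{0} = 1
g(4) = mex{1} = 0
g(5) = mex{0} = 1
g(6) = mex{1} = 0
g(7) = mex{0} = 1
g(8) = mex{1} = 0
So g(8) = 0.
Stack C is a plain Nim stack of size 2, so its Grundy value is 2.
By the Sprague-Grundy theorem, the Grundy value of a sum of independent games is the XOR of the component values.
Combined value = 1 ⊕ 0 ⊕ 2 = 3.

3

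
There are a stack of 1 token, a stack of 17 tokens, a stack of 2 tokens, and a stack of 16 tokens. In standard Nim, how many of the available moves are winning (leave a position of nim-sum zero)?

1

Bitwise XOR of the heap sizes:
  00001  (1)
  10001  (17)
  00010  (2)
  10000  (16)
  -----
  00010  (2)
The overall nim-sum is X = 2. A stack of size p has a winning move iff p XOR X < p (reduce it to p XOR X).
  1: 1 XOR 2 = 3 ≥ 1 — no move.
  17: 17 XOR 2 = 19 ≥ 17 — no move.
  2: 2 XOR 2 = 0 < 2 — winning move (to 0).
  16: 16 XOR 2 = 18 ≥ 16 — no move.
That gives 1 winning move.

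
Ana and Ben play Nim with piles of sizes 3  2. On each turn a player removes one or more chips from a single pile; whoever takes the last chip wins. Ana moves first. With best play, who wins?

Ana wins

Compute the nim-sum pairwise:
3 XOR 2 = 1
The nim-sum is 1 ≠ 0, so this is an N-position: the player to move can win; Ana has a winning move.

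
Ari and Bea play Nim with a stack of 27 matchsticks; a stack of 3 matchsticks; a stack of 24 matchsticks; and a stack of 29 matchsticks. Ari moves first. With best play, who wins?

Nim-sum: 27 ⊕ 3 ⊕ 24 ⊕ 29 = 29.
The nim-sum is 29 ≠ 0, so this is an N-position: the player to move can win; Ari has a winning move.

Ari wins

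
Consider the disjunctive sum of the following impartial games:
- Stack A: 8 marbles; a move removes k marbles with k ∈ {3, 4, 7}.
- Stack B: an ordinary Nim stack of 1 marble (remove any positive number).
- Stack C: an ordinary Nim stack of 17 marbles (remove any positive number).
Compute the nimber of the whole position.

18

Build the Grundy sequence for stack A with g(k) = mex{g(k−s) : s ∈ {3, 4, 7}, s ≤ k}:
g(0) = mex{} = 0
g(1) = mex{} = 0
g(2) = mex{} = 0
g(3) = mex{0} = 1
g(4) = mex{0} = 1
g(5) = mex{0} = 1
g(6) = mex{0,1} = 2
g(7) = mex{0,1} = 2
g(8) = mex{0,1} = 2
So g(8) = 2.
Stack B is a plain Nim stack of size 1, so its Grundy value is 1.
Stack C is a plain Nim stack of size 17, so its Grundy value is 17.
By the Sprague-Grundy theorem, the Grundy value of a sum of independent games is the XOR of the component values.
Combined value = 2 XOR 1 XOR 17 = 18.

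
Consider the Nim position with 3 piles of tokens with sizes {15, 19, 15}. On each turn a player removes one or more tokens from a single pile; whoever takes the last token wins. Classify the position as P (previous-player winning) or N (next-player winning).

N-position

Bitwise XOR of the heap sizes:
  01111  (15)
  10011  (19)
  01111  (15)
  -----
  10011  (19)
The nim-sum is 19 ≠ 0, so this is an N-position: the player to move can win.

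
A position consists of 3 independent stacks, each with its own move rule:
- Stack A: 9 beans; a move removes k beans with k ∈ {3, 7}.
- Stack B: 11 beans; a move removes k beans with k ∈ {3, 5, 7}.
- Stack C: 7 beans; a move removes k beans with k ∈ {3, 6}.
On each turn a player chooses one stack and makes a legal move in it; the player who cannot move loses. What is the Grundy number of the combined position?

3

For stack A, compute g(0), g(1), … with moves {3, 7}:
g(0) = mex{} = 0
g(1) = mex{} = 0
g(2) = mex{} = 0
g(3) = mex{0} = 1
g(4) = mex{0} = 1
g(5) = mex{0} = 1
g(6) = mex{1} = 0
g(7) = mex{0,1} = 2
g(8) = mex{0,1} = 2
g(9) = mex{0} = 1
So g(9) = 1.
Grundy values for stack B (subtraction set {3, 5, 7}):
k:     0  1  2  3  4  5  6  7  8  9 10 11
g(k):  0  0  0  1  1  1  2  2  2  3  0  0
So g(11) = 0.
For stack C, compute g(0), g(1), … with moves {3, 6}:
k:     0  1  2  3  4  5  6  7
g(k):  0  0  0  1  1  1  2  2
So g(7) = 2.
The value of a disjunctive sum is the nim-sum of the parts.
Combined value = 1 ⊕ 0 ⊕ 2 = 3.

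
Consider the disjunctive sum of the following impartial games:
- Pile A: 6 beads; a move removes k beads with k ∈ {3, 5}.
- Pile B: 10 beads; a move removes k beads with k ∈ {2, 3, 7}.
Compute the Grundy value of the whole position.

2

For pile A, compute g(0), g(1), … with moves {3, 5}:
g(0) = mex{} = 0
g(1) = mex{} = 0
g(2) = mex{} = 0
g(3) = mex{0} = 1
g(4) = mex{0} = 1
g(5) = mex{0} = 1
g(6) = mex{0,1} = 2
So g(6) = 2.
For pile B, compute g(0), g(1), … with moves {2, 3, 7}:
g(0) = mex{} = 0
g(1) = mex{} = 0
g(2) = mex{0} = 1
g(3) = mex{0} = 1
g(4) = mex{0,1} = 2
g(5) = mex{1} = 0
g(6) = mex{1,2} = 0
g(7) = mex{0,2} = 1
g(8) = mex{0} = 1
g(9) = mex{0,1} = 2
g(10) = mex{1} = 0
So g(10) = 0.
The value of a disjunctive sum is the nim-sum of the parts.
Combined value = 2 ⊕ 0 = 2.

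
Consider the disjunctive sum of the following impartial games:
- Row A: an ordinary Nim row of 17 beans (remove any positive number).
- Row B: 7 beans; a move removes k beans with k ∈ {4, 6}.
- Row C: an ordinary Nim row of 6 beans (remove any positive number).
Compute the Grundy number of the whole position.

Row A is a plain Nim row of size 17, so its Grundy value is 17.
Build the Grundy sequence for row B with g(k) = mex{g(k−s) : s ∈ {4, 6}, s ≤ k}:
k:     0  1  2  3  4  5  6  7
g(k):  0  0  0  0  1  1  1  1
So g(7) = 1.
Row C is a plain Nim row of size 6, so its Grundy value is 6.
By the Sprague-Grundy theorem, the Grundy value of a sum of independent games is the XOR of the component values.
Combined value = 17 XOR 1 XOR 6 = 22.

22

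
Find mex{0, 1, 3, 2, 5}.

The values 0, 1, 2, 3 are all present; 4 is the first non-negative integer missing from the set.

4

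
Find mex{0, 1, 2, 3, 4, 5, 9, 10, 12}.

The values 0, 1, 2, 3, 4, 5 are all present; 6 is the first non-negative integer missing from the set.

6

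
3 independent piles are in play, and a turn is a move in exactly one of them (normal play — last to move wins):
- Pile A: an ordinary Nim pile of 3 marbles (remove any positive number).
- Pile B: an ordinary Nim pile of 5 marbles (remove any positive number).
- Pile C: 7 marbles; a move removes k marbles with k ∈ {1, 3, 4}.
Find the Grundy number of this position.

6

Pile A is a plain Nim pile of size 3, so its Grundy value is 3.
Pile B is a plain Nim pile of size 5, so its Grundy value is 5.
Grundy values for pile C (subtraction set {1, 3, 4}):
k:     0  1  2  3  4  5  6  7
g(k):  0  1  0  1  2  3  2  0
So g(7) = 0.
By the Sprague-Grundy theorem, the Grundy value of a sum of independent games is the XOR of the component values.
Combined value = 3 XOR 5 XOR 0 = 6.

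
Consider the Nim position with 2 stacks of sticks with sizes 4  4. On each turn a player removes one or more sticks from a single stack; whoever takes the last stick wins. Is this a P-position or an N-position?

P-position

Compute the nim-sum pairwise:
4 XOR 4 = 0
The nim-sum is 0, so this is a P-position: the player to move is in a losing position under optimal play.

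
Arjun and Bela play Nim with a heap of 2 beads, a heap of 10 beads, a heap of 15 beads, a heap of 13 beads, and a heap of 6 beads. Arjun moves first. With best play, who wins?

Write each in binary and XOR column by column:
  0010  (2)
  1010  (10)
  1111  (15)
  1101  (13)
  0110  (6)
  ----
  1100  (12)
The nim-sum is 12 ≠ 0, so this is an N-position: the player to move can win; Arjun has a winning move.

Arjun wins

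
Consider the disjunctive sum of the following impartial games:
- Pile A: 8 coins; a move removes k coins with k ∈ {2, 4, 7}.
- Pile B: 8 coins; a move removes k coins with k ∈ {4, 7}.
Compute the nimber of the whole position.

3

Build the Grundy sequence for pile A with g(k) = mex{g(k−s) : s ∈ {2, 4, 7}, s ≤ k}:
g(0) = mex{} = 0
g(1) = mex{} = 0
g(2) = mex{0} = 1
g(3) = mex{0} = 1
g(4) = mex{0,1} = 2
g(5) = mex{0,1} = 2
g(6) = mex{1,2} = 0
g(7) = mex{0,1,2} = 3
g(8) = mex{0,2} = 1
So g(8) = 1.
Grundy values for pile B (subtraction set {4, 7}):
k:     0  1  2  3  4  5  6  7  8
g(k):  0  0  0  0  1  1  1  1  2
So g(8) = 2.
The value of a disjunctive sum is the nim-sum of the parts.
Combined value = 1 XOR 2 = 3.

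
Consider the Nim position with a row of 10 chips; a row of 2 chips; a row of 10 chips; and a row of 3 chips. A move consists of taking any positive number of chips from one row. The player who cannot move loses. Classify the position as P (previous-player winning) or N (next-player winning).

N-position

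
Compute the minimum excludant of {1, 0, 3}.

2

The values 0, 1 are all present; 2 is the first non-negative integer missing from the set.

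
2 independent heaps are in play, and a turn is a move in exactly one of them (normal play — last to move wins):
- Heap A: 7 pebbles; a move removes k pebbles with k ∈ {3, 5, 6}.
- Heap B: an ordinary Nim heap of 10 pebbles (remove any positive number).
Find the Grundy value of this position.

For heap A, compute g(0), g(1), … with moves {3, 5, 6}:
k:     0  1  2  3  4  5  6  7
g(k):  0  0  0  1  1  1  2  2
So g(7) = 2.
Heap B is a plain Nim heap of size 10, so its Grundy value is 10.
The value of a disjunctive sum is the nim-sum of the parts.
Combined value = 2 XOR 10 = 8.

8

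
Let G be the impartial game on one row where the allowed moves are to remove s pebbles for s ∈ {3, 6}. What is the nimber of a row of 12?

Grundy values for subtraction set {3, 6}:
k:     0  1  2  3  4  5  6  7  8  9 10 11 12
g(k):  0  0  0  1  1  1  2  2  2  0  0  0  1
So g(12) = 1.

1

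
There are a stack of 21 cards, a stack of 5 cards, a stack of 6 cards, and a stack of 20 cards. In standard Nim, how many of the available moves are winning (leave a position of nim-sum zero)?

Nim-sum: 21 ^ 5 ^ 6 ^ 20 = 2.
The overall nim-sum is X = 2. A stack of size p has a winning move iff p XOR X < p (reduce it to p XOR X).
  21: 21 XOR 2 = 23 ≥ 21 — no move.
  5: 5 XOR 2 = 7 ≥ 5 — no move.
  6: 6 XOR 2 = 4 < 6 — winning move (to 4).
  20: 20 XOR 2 = 22 ≥ 20 — no move.
That gives 1 winning move.

1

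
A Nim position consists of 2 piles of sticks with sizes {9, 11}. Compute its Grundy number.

Nim-sum: 9 ^ 11 = 2.

2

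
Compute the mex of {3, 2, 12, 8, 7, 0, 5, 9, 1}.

4

The values 0, 1, 2, 3 are all present; 4 is the first non-negative integer missing from the set.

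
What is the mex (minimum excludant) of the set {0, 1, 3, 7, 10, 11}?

2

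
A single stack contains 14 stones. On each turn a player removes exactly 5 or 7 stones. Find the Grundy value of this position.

0

Build the Grundy sequence with g(k) = mex{g(k−s) : s ∈ {5, 7}, s ≤ k}:
k:     0  1  2  3  4  5  6  7  8  9 10 11 12 13 14
g(k):  0  0  0  0  0  1  1  1  1  1  2  2  0  0  0
So g(14) = 0.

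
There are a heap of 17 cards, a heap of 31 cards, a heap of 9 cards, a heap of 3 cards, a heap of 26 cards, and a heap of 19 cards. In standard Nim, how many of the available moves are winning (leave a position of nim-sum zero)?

Write each in binary and XOR column by column:
  10001  (17)
  11111  (31)
  01001  (9)
  00011  (3)
  11010  (26)
  10011  (19)
  -----
  01101  (13)
The overall nim-sum is X = 13. A heap of size p has a winning move iff p XOR X < p (reduce it to p XOR X).
  17: 17 XOR 13 = 28 ≥ 17 — no move.
  31: 31 XOR 13 = 18 < 31 — winning move (to 18).
  9: 9 XOR 13 = 4 < 9 — winning move (to 4).
  3: 3 XOR 13 = 14 ≥ 3 — no move.
  26: 26 XOR 13 = 23 < 26 — winning move (to 23).
  19: 19 XOR 13 = 30 ≥ 19 — no move.
That gives 3 winning moves.

3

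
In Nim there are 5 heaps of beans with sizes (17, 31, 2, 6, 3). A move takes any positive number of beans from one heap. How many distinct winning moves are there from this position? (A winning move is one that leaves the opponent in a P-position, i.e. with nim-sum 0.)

1

Write each in binary and XOR column by column:
  10001  (17)
  11111  (31)
  00010  (2)
  00110  (6)
  00011  (3)
  -----
  01001  (9)
The overall nim-sum is X = 9. A heap of size p has a winning move iff p XOR X < p (reduce it to p XOR X).
  17: 17 XOR 9 = 24 ≥ 17 — no move.
  31: 31 XOR 9 = 22 < 31 — winning move (to 22).
  2: 2 XOR 9 = 11 ≥ 2 — no move.
  6: 6 XOR 9 = 15 ≥ 6 — no move.
  3: 3 XOR 9 = 10 ≥ 3 — no move.
That gives 1 winning move.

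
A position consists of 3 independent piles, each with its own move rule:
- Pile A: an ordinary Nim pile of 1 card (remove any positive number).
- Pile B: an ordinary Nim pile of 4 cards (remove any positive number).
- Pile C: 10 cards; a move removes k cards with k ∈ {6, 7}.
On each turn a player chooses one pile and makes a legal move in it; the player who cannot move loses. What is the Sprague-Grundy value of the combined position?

4

Pile A is a plain Nim pile of size 1, so its Grundy value is 1.
Pile B is a plain Nim pile of size 4, so its Grundy value is 4.
Build the Grundy sequence for pile C with g(k) = mex{g(k−s) : s ∈ {6, 7}, s ≤ k}:
g(0) = mex{} = 0
g(1) = mex{} = 0
g(2) = mex{} = 0
g(3) = mex{} = 0
g(4) = mex{} = 0
g(5) = mex{} = 0
g(6) = mex{0} = 1
g(7) = mex{0} = 1
g(8) = mex{0} = 1
g(9) = mex{0} = 1
g(10) = mex{0} = 1
So g(10) = 1.
By the Sprague-Grundy theorem, the Grundy value of a sum of independent games is the XOR of the component values.
Combined value = 1 XOR 4 XOR 1 = 4.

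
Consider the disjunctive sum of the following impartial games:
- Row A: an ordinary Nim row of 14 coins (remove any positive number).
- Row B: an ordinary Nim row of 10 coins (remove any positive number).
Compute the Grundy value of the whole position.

4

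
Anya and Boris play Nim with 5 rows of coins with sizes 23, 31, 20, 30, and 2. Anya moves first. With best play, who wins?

Bitwise XOR of the heap sizes:
  10111  (23)
  11111  (31)
  10100  (20)
  11110  (30)
  00010  (2)
  -----
  00000  (0)
The nim-sum is 0, so this is a P-position: the player to move is in a losing position under optimal play; Anya is about to move from it and so loses — Boris wins.

Boris wins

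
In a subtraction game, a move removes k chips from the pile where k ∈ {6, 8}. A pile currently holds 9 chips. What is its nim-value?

1

Grundy values for subtraction set {6, 8}:
k:     0  1  2  3  4  5  6  7  8  9
g(k):  0  0  0  0  0  0  1  1  1  1
So g(9) = 1.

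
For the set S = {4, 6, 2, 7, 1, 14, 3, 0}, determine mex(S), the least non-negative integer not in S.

The values 0, 1, 2, 3, 4 are all present; 5 is the first non-negative integer missing from the set.

5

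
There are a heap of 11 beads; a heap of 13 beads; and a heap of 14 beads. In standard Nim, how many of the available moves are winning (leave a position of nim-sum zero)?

Compute the nim-sum pairwise:
11 ^ 13 = 6
6 ^ 14 = 8
The overall nim-sum is X = 8. A heap of size p has a winning move iff p XOR X < p (reduce it to p XOR X).
  11: 11 XOR 8 = 3 < 11 — winning move (to 3).
  13: 13 XOR 8 = 5 < 13 — winning move (to 5).
  14: 14 XOR 8 = 6 < 14 — winning move (to 6).
That gives 3 winning moves.

3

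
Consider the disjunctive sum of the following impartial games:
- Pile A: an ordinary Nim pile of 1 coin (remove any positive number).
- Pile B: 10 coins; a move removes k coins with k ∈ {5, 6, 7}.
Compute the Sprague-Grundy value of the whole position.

3

Pile A is a plain Nim pile of size 1, so its Grundy value is 1.
Build the Grundy sequence for pile B with g(k) = mex{g(k−s) : s ∈ {5, 6, 7}, s ≤ k}:
k:     0  1  2  3  4  5  6  7  8  9 10
g(k):  0  0  0  0  0  1  1  1  1  1  2
So g(10) = 2.
By the Sprague-Grundy theorem, the Grundy value of a sum of independent games is the XOR of the component values.
Combined value = 1 XOR 2 = 3.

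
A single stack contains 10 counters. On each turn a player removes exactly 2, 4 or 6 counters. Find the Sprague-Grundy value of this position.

Compute g(0), g(1), … for moves {2, 4, 6}:
k:     0  1  2  3  4  5  6  7  8  9 10
g(k):  0  0  1  1  2  2  3  3  0  0  1
So g(10) = 1.

1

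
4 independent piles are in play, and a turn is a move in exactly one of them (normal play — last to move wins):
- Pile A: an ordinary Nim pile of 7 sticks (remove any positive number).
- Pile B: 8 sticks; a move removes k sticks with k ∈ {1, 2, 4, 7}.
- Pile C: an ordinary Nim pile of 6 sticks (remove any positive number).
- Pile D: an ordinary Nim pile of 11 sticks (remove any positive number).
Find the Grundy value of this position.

Pile A is a plain Nim pile of size 7, so its Grundy value is 7.
For pile B, compute g(0), g(1), … with moves {1, 2, 4, 7}:
k:     0  1  2  3  4  5  6  7  8
g(k):  0  1  2  0  1  2  0  1  2
So g(8) = 2.
Pile C is a plain Nim pile of size 6, so its Grundy value is 6.
Pile D is a plain Nim pile of size 11, so its Grundy value is 11.
The value of a disjunctive sum is the nim-sum of the parts.
Combined value = 7 XOR 2 XOR 6 XOR 11 = 8.

8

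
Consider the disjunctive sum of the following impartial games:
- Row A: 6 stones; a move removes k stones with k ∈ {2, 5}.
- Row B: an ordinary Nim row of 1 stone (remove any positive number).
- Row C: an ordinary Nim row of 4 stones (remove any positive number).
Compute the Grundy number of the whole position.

For row A, compute g(0), g(1), … with moves {2, 5}:
g(0) = mex{} = 0
g(1) = mex{} = 0
g(2) = mex{0} = 1
g(3) = mex{0} = 1
g(4) = mex{1} = 0
g(5) = mex{0,1} = 2
g(6) = mex{0} = 1
So g(6) = 1.
Row B is a plain Nim row of size 1, so its Grundy value is 1.
Row C is a plain Nim row of size 4, so its Grundy value is 4.
By the Sprague-Grundy theorem, the Grundy value of a sum of independent games is the XOR of the component values.
Combined value = 1 XOR 1 XOR 4 = 4.

4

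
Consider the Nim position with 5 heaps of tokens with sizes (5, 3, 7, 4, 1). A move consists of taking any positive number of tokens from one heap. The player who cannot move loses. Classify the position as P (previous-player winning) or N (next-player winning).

Bitwise XOR of the heap sizes:
  101  (5)
  011  (3)
  111  (7)
  100  (4)
  001  (1)
  ---
  100  (4)
The nim-sum is 4 ≠ 0, so this is an N-position: the player to move can win.

N-position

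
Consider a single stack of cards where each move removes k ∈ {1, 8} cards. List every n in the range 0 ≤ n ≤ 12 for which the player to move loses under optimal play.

Grundy values for subtraction set {1, 8}:
k:     0  1  2  3  4  5  6  7  8  9 10 11 12
g(k):  0  1  0  1  0  1  0  1  2  0  1  0  1
The P-positions (g = 0) in 0..12 are 0, 2, 4, 6, 9, 11.

0, 2, 4, 6, 9, 11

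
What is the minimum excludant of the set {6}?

0 is not in the set, so the mex is 0.

0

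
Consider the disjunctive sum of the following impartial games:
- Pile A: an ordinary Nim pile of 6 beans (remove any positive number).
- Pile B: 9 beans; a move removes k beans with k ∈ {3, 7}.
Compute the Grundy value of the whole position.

7

Pile A is a plain Nim pile of size 6, so its Grundy value is 6.
For pile B, compute g(0), g(1), … with moves {3, 7}:
g(0) = mex{} = 0
g(1) = mex{} = 0
g(2) = mex{} = 0
g(3) = mex{0} = 1
g(4) = mex{0} = 1
g(5) = mex{0} = 1
g(6) = mex{1} = 0
g(7) = mex{0,1} = 2
g(8) = mex{0,1} = 2
g(9) = mex{0} = 1
So g(9) = 1.
The value of a disjunctive sum is the nim-sum of the parts.
Combined value = 6 XOR 1 = 7.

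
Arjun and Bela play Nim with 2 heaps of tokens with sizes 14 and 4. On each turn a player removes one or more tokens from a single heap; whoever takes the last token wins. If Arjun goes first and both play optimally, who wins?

Bitwise XOR of the heap sizes:
  1110  (14)
  0100  (4)
  ----
  1010  (10)
The nim-sum is 10 ≠ 0, so this is an N-position: the player to move can win; Arjun has a winning move.

Arjun wins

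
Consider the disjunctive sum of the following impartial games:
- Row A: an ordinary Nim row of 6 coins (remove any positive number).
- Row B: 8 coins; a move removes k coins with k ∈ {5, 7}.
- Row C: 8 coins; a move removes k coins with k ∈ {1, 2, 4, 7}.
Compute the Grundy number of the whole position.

Row A is a plain Nim row of size 6, so its Grundy value is 6.
Grundy values for row B (subtraction set {5, 7}):
k:     0  1  2  3  4  5  6  7  8
g(k):  0  0  0  0  0  1  1  1  1
So g(8) = 1.
Grundy values for row C (subtraction set {1, 2, 4, 7}):
k:     0  1  2  3  4  5  6  7  8
g(k):  0  1  2  0  1  2  0  1  2
So g(8) = 2.
The value of a disjunctive sum is the nim-sum of the parts.
Combined value = 6 XOR 1 XOR 2 = 5.

5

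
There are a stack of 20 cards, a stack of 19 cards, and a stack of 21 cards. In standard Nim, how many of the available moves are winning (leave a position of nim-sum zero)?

Nim-sum: 20 ^ 19 ^ 21 = 18.
The overall nim-sum is X = 18. A stack of size p has a winning move iff p XOR X < p (reduce it to p XOR X).
  20: 20 XOR 18 = 6 < 20 — winning move (to 6).
  19: 19 XOR 18 = 1 < 19 — winning move (to 1).
  21: 21 XOR 18 = 7 < 21 — winning move (to 7).
That gives 3 winning moves.

3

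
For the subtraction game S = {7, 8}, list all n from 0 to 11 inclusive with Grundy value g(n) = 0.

Grundy values for subtraction set {7, 8}:
k:     0  1  2  3  4  5  6  7  8  9 10 11
g(k):  0  0  0  0  0  0  0  1  1  1  1  1
The P-positions (g = 0) in 0..11 are 0, 1, 2, 3, 4, 5, 6.

0, 1, 2, 3, 4, 5, 6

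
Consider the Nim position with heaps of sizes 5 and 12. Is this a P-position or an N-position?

N-position

Nim-sum: 5 ^ 12 = 9.
The nim-sum is 9 ≠ 0, so this is an N-position: the player to move can win.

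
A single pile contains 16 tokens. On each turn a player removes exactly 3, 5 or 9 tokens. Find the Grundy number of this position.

Grundy values for subtraction set {3, 5, 9}:
k:     0  1  2  3  4  5  6  7  8  9 10 11 12 13 14 15 16
g(k):  0  0  0  1  1  1  2  2  0  3  3  1  0  2  0  1  0
So g(16) = 0.

0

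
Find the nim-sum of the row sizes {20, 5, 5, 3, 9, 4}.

26

Nim-sum: 20 ^ 5 ^ 5 ^ 3 ^ 9 ^ 4 = 26.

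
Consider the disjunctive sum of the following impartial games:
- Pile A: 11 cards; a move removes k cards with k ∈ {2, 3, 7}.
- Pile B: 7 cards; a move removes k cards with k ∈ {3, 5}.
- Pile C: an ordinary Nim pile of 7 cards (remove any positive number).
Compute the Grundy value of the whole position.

Grundy values for pile A (subtraction set {2, 3, 7}):
k:     0  1  2  3  4  5  6  7  8  9 10 11
g(k):  0  0  1  1  2  0  0  1  1  2  0  0
So g(11) = 0.
For pile B, compute g(0), g(1), … with moves {3, 5}:
k:     0  1  2  3  4  5  6  7
g(k):  0  0  0  1  1  1  2  2
So g(7) = 2.
Pile C is a plain Nim pile of size 7, so its Grundy value is 7.
By the Sprague-Grundy theorem, the Grundy value of a sum of independent games is the XOR of the component values.
Combined value = 0 ⊕ 2 ⊕ 7 = 5.

5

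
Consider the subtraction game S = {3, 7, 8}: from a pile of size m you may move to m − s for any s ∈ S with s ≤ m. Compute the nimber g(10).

Grundy values for subtraction set {3, 7, 8}:
k:     0  1  2  3  4  5  6  7  8  9 10
g(k):  0  0  0  1  1  1  0  2  2  1  3
So g(10) = 3.

3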